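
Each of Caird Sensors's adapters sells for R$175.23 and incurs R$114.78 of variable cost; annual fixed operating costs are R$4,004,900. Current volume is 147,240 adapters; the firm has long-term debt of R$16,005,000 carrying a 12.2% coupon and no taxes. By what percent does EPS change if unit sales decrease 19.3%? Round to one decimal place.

-58.4%

Contribution at this volume is 147,240 × R$60.45 = R$8,900,658.00.
Subtracting fixed costs: EBIT = R$8,900,658.00 − R$4,004,900 = R$4,895,758.00.
After interest of R$1,952,610.00, pre-tax earnings = R$2,943,148.00.
DCL = total CM / (EBIT − I) = R$8,900,658.00 / R$2,943,148.00 = 3.0242.
%ΔEPS = DCL × %ΔSales = 3.0242 × -19.3% = -58.4%.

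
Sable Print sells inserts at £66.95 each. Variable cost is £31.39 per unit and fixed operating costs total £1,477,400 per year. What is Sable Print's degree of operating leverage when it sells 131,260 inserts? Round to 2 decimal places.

1.46

Contribution at this volume is 131,260 × £35.56 = £4,667,605.60.
EBIT = £4,667,605.60 − £1,477,400 = £3,190,205.60.
DOL = contribution ÷ EBIT = £4,667,605.60 ÷ £3,190,205.60 = 1.4631.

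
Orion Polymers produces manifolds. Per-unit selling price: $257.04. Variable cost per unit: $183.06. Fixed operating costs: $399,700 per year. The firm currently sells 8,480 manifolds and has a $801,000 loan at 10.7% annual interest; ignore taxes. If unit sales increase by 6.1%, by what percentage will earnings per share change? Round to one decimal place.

+27.0%

At 8,480 units, contribution = 8,480 × $73.98 = $627,350.40.
Operating income = contribution − fixed costs = $627,350.40 − $399,700 = $227,650.40.
After interest of $85,707.00, pre-tax earnings = $141,943.40.
Degree of combined leverage = contribution ÷ (EBIT − I) = $627,350.40 ÷ $141,943.40 = 4.4197.
%ΔEPS = DCL × %ΔSales = 4.4197 × +6.1% = +27.0%.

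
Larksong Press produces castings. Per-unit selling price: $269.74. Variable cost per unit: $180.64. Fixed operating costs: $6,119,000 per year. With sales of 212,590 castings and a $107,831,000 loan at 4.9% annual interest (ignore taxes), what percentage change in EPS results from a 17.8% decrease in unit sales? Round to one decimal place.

Contribution at this volume is 212,590 × $89.10 = $18,941,769.00.
EBIT = $18,941,769.00 − $6,119,000 = $12,822,769.00.
After interest of $5,283,719.00, pre-tax earnings = $7,539,050.00.
Degree of combined leverage = contribution ÷ (EBIT − I) = $18,941,769.00 ÷ $7,539,050.00 = 2.5125.
EPS therefore changes by 2.5125 × (-17.8%) = -44.7%.

-44.7%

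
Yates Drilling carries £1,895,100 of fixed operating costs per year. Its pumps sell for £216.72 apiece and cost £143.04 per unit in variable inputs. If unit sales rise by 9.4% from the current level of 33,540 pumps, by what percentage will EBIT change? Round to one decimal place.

Contribution at this volume is 33,540 × £73.68 = £2,471,227.20.
EBIT = £2,471,227.20 − £1,895,100 = £576,127.20.
Degree of operating leverage = £2,471,227.20 / £576,127.20 = 4.2894.
So EBIT moves 4.2894 × (+9.4%) = +40.3%.

+40.3%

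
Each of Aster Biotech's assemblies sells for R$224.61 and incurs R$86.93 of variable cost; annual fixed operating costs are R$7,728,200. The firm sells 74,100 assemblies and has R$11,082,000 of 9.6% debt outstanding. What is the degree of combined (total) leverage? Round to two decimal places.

Contribution at this volume is 74,100 × R$137.68 = R$10,202,088.00.
Subtracting fixed costs: EBIT = R$10,202,088.00 − R$7,728,200 = R$2,473,888.00. Interest = R$1,063,872.00, so EBIT − I = R$1,410,016.00.
DCL = contribution ÷ (EBIT − I) = R$10,202,088.00 ÷ R$1,410,016.00 = 7.2354.

7.24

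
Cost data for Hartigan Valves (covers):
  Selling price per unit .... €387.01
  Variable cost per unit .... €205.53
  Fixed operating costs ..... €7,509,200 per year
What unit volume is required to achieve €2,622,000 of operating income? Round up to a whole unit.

55,826 covers

Each unit contributes €387.01 − €205.53 = €181.48.
Required volume = (fixed costs + target profit) ÷ CM = (€7,509,200 + €2,622,000) ÷ €181.48 = 55,825.44, so 55,826 covers.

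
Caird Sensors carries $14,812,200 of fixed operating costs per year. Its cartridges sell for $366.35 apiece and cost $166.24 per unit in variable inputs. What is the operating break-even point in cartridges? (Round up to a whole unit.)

Contribution margin per unit = $366.35 − $166.24 = $200.11.
Break-even volume = fixed costs ÷ CM per unit = $14,812,200 ÷ $200.11 = 74,020.29, so 74,021 cartridges.

74,021 cartridges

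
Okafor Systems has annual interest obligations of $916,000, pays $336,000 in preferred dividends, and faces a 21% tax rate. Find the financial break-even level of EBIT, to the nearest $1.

$1,341,316

Preferred dividends are paid after tax, so their pre-tax equivalent is $336,000 ÷ (1 − 0.21) = $425,316.46.
EPS = 0 when EBIT covers interest plus the pre-tax preferred burden: $916,000 + $425,316.46 = $1,341,316.46.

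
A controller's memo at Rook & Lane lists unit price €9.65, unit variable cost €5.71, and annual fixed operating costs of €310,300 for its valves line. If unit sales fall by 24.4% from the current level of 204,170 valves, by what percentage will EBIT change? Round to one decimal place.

-39.7%

At 204,170 units, contribution = 204,170 × €3.94 = €804,429.80.
Operating income = contribution − fixed costs = €804,429.80 − €310,300 = €494,129.80.
Degree of operating leverage = €804,429.80 / €494,129.80 = 1.6280.
So EBIT moves 1.6280 × (-24.4%) = -39.7%.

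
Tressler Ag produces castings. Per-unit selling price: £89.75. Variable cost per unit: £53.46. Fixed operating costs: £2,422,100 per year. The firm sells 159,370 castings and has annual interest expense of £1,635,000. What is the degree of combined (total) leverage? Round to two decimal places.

3.35

Total contribution margin = 159,370 × £36.29 = £5,783,537.30.
EBIT = £5,783,537.30 − £2,422,100 = £3,361,437.30. Interest = £1,635,000.00, so EBIT − I = £1,726,437.30.
DCL = contribution ÷ (EBIT − I) = £5,783,537.30 ÷ £1,726,437.30 = 3.3500.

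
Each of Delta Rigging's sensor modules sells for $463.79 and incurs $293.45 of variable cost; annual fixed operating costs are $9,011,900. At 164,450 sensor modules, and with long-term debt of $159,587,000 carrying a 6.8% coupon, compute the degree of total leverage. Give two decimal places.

3.44

At 164,450 units, contribution = 164,450 × $170.34 = $28,012,413.00.
Subtracting fixed costs: EBIT = $28,012,413.00 − $9,011,900 = $19,000,513.00. Interest = $10,851,916.00, so EBIT − I = $8,148,597.00.
DCL = contribution ÷ (EBIT − I) = $28,012,413.00 ÷ $8,148,597.00 = 3.4377.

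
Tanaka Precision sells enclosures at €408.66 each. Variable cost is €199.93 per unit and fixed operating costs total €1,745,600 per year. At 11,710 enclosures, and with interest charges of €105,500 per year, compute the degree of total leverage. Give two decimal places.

Total contribution margin = 11,710 × €208.73 = €2,444,228.30.
Subtracting fixed costs: EBIT = €2,444,228.30 − €1,745,600 = €698,628.30. Interest = €105,500.00, so EBIT − I = €593,128.30.
DCL = contribution ÷ (EBIT − I) = €2,444,228.30 ÷ €593,128.30 = 4.1209.

4.12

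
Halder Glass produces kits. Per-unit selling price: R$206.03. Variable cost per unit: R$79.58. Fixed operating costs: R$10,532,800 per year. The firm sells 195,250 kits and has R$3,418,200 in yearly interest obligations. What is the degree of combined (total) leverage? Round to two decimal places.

At 195,250 units, contribution = 195,250 × R$126.45 = R$24,689,362.50.
Operating income = contribution − fixed costs = R$24,689,362.50 − R$10,532,800 = R$14,156,562.50. Interest = R$3,418,200.00.
DOL = R$24,689,362.50 ÷ R$14,156,562.50 = 1.7440; DFL = R$14,156,562.50 ÷ R$10,738,362.50 = 1.3183.
Combined leverage = 1.7440 × 1.3183 = 2.2991.

2.30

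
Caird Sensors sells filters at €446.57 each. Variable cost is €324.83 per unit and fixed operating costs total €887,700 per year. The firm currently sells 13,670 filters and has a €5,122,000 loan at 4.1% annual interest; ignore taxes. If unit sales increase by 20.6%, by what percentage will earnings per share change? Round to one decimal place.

Total contribution margin = 13,670 × €121.74 = €1,664,185.80.
Subtracting fixed costs: EBIT = €1,664,185.80 − €887,700 = €776,485.80.
After interest of €210,002.00, pre-tax earnings = €566,483.80.
DCL = total CM / (EBIT − I) = €1,664,185.80 / €566,483.80 = 2.9377.
EPS therefore changes by 2.9377 × (+20.6%) = +60.5%.

+60.5%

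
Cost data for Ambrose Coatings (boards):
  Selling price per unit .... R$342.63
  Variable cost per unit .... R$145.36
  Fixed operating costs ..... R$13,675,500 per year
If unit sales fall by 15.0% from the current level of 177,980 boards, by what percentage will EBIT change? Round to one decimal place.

Total contribution margin = 177,980 × R$197.27 = R$35,110,114.60.
Operating income = contribution − fixed costs = R$35,110,114.60 − R$13,675,500 = R$21,434,614.60.
So DOL = total CM / EBIT = R$35,110,114.60 / R$21,434,614.60 = 1.6380.
%ΔEBIT = DOL × %ΔSales = 1.6380 × -15.0% = -24.6%.

-24.6%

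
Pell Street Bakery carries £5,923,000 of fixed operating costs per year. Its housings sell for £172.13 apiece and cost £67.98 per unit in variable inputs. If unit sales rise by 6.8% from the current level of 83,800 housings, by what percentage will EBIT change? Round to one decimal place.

+21.2%

At 83,800 units, contribution = 83,800 × £104.15 = £8,727,770.00.
Operating income = contribution − fixed costs = £8,727,770.00 − £5,923,000 = £2,804,770.00.
So DOL = total CM / EBIT = £8,727,770.00 / £2,804,770.00 = 3.1118.
So EBIT moves 3.1118 × (+6.8%) = +21.2%.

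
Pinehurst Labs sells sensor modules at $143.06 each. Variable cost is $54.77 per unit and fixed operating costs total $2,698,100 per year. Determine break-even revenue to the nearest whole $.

$4,371,845

Contribution margin per unit = $143.06 − $54.77 = $88.29, a CM ratio of $88.29 ÷ $143.06 = 0.6172.
Break-even sales = FC ÷ CM ratio = $2,698,100 × $143.06 / $88.29 = $4,371,845.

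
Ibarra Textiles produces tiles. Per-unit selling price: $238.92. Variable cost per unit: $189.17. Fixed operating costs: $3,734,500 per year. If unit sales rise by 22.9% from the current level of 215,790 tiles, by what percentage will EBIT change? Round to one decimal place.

Total contribution margin = 215,790 × $49.75 = $10,735,552.50.
Operating income = contribution − fixed costs = $10,735,552.50 − $3,734,500 = $7,001,052.50.
Degree of operating leverage = $10,735,552.50 / $7,001,052.50 = 1.5334.
So EBIT moves 1.5334 × (+22.9%) = +35.1%.

+35.1%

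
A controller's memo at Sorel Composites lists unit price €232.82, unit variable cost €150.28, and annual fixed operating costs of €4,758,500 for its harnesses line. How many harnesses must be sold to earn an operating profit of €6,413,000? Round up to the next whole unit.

Each unit contributes €232.82 − €150.28 = €82.54.
Need Q such that Q × €82.54 − €4,758,500 = €6,413,000, i.e. Q = €11,171,500 / €82.54 = 135,346.50 → 135,347.

135,347 harnesses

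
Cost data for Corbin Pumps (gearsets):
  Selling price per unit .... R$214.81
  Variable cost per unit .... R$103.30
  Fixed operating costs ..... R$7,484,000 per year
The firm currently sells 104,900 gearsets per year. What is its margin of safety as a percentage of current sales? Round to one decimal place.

Unit CM = price − variable cost = R$214.81 − R$103.30 = R$111.51. Break-even units = R$7,484,000 ÷ R$111.51 = 67,115.06; break-even revenue = 67,115.06 × R$214.81 = R$14,416,985.38.
Current sales = 104,900 × R$214.81 = R$22,533,569.00.
Margin of safety = (R$22,533,569.00 − R$14,416,985.38) ÷ R$22,533,569.00 = 36.0%.

36.0%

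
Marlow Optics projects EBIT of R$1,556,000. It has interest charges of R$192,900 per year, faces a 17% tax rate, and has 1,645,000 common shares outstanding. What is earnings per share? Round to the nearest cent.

Pre-tax income = R$1,556,000 − R$192,900.00 = R$1,363,100.00.
After tax at 17%: net income = R$1,363,100.00 × 0.83 = R$1,131,373.00.
EPS = R$1,131,373.00 ÷ 1,645,000 = R$0.69.

R$0.69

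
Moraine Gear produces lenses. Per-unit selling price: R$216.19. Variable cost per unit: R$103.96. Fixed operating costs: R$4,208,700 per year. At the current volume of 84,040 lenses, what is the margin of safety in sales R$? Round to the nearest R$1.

R$10,061,338

Unit CM = price − variable cost = R$216.19 − R$103.96 = R$112.23. Break-even units = R$4,208,700 ÷ R$112.23 = 37,500.67; break-even revenue = 37,500.67 × R$216.19 = R$8,107,269.47.
Actual sales revenue = 84,040 × R$216.19 = R$18,168,607.60.
Margin of safety = R$18,168,607.60 − R$8,107,269.47 = R$10,061,338.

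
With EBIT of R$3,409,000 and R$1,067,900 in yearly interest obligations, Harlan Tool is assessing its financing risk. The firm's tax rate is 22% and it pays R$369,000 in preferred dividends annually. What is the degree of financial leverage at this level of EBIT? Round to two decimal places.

1.82

Annual interest charges come to R$1,067,900.00.
Pre-tax preferred-dividend burden = R$369,000 ÷ (1 − 0.22) = R$473,076.92.
DFL = EBIT ÷ [EBIT − I − D_p/(1−t)] = R$3,409,000 ÷ [R$3,409,000 − R$1,067,900.00 − R$473,076.92] = R$3,409,000 ÷ R$1,868,023.08 = 1.8249.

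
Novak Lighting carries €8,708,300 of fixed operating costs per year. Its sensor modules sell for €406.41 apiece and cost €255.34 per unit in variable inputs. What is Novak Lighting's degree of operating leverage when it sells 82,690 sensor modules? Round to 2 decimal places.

Contribution at this volume is 82,690 × €151.07 = €12,491,978.30.
Operating income = contribution − fixed costs = €12,491,978.30 − €8,708,300 = €3,783,678.30.
DOL = contribution ÷ EBIT = €12,491,978.30 ÷ €3,783,678.30 = 3.3015.

3.30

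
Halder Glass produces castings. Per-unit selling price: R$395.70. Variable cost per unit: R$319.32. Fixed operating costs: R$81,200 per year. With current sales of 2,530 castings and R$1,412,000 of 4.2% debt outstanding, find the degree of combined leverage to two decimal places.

3.66

At 2,530 units, contribution = 2,530 × R$76.38 = R$193,241.40.
Subtracting fixed costs: EBIT = R$193,241.40 − R$81,200 = R$112,041.40. Interest = R$59,304.00, so EBIT − I = R$52,737.40.
DCL = contribution ÷ (EBIT − I) = R$193,241.40 ÷ R$52,737.40 = 3.6642.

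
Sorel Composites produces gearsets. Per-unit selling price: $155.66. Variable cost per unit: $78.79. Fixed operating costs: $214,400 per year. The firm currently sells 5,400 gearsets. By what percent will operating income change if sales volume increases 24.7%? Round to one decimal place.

+51.1%

At 5,400 units, contribution = 5,400 × $76.87 = $415,098.00.
Operating income = contribution − fixed costs = $415,098.00 − $214,400 = $200,698.00.
DOL = contribution ÷ EBIT = $415,098.00 ÷ $200,698.00 = 2.0683.
%ΔEBIT = DOL × %ΔSales = 2.0683 × +24.7% = +51.1%.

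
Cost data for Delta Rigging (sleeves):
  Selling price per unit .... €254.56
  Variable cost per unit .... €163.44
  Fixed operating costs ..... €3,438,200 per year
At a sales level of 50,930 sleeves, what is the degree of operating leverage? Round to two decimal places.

At 50,930 units, contribution = 50,930 × €91.12 = €4,640,741.60.
Subtracting fixed costs: EBIT = €4,640,741.60 − €3,438,200 = €1,202,541.60.
Degree of operating leverage = €4,640,741.60 / €1,202,541.60 = 3.8591.

3.86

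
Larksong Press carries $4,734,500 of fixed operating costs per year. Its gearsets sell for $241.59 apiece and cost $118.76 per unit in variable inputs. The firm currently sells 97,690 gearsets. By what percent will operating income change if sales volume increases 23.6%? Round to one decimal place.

+39.0%

At 97,690 units, contribution = 97,690 × $122.83 = $11,999,262.70.
EBIT = $11,999,262.70 − $4,734,500 = $7,264,762.70.
Degree of operating leverage = $11,999,262.70 / $7,264,762.70 = 1.6517.
%ΔEBIT = DOL × %ΔSales = 1.6517 × +23.6% = +39.0%.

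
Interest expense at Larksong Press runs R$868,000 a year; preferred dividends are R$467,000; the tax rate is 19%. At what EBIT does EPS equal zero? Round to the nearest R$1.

Grossing the preferred dividend up to pre-tax terms: R$467,000 / (1 − 0.19) = R$576,543.21.
Financial break-even EBIT = interest + D_p ÷ (1 − t) = R$868,000 + R$576,543.21 = R$1,444,543.21.

R$1,444,543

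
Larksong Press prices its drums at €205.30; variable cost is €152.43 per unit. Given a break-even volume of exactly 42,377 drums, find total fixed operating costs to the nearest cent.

Contribution margin per unit = €205.30 − €152.43 = €52.87.
Fixed costs = break-even units × CM = 42,377 × €52.87 = €2,240,471.99.

€2,240,471.99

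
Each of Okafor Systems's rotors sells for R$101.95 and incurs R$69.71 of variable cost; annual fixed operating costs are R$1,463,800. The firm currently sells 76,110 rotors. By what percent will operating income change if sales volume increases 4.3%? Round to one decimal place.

+10.7%

Contribution at this volume is 76,110 × R$32.24 = R$2,453,786.40.
Subtracting fixed costs: EBIT = R$2,453,786.40 − R$1,463,800 = R$989,986.40.
DOL = contribution ÷ EBIT = R$2,453,786.40 ÷ R$989,986.40 = 2.4786.
%ΔEBIT = DOL × %ΔSales = 2.4786 × +4.3% = +10.7%.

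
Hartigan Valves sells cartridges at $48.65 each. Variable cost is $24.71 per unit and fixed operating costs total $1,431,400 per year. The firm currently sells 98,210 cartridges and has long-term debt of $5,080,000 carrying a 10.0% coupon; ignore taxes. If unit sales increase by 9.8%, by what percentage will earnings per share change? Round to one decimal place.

+56.0%

Contribution at this volume is 98,210 × $23.94 = $2,351,147.40.
EBIT = $2,351,147.40 − $1,431,400 = $919,747.40.
After interest of $508,000.00, pre-tax earnings = $411,747.40.
Degree of combined leverage = contribution ÷ (EBIT − I) = $2,351,147.40 ÷ $411,747.40 = 5.7102.
EPS therefore changes by 5.7102 × (+9.8%) = +56.0%.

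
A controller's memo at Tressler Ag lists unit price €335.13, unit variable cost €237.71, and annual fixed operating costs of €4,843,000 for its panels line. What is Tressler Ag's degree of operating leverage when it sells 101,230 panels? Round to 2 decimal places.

1.96

Total contribution margin = 101,230 × €97.42 = €9,861,826.60.
Subtracting fixed costs: EBIT = €9,861,826.60 − €4,843,000 = €5,018,826.60.
Degree of operating leverage = €9,861,826.60 / €5,018,826.60 = 1.9650.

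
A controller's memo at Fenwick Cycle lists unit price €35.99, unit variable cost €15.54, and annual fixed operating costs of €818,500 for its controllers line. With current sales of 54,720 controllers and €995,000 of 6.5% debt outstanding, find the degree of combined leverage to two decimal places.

Total contribution margin = 54,720 × €20.45 = €1,119,024.00.
Operating income = contribution − fixed costs = €1,119,024.00 − €818,500 = €300,524.00. Interest = €64,675.00.
DOL = €1,119,024.00 ÷ €300,524.00 = 3.7236; DFL = €300,524.00 ÷ €235,849.00 = 1.2742.
Combined leverage = 3.7236 × 1.2742 = 4.7446.

4.74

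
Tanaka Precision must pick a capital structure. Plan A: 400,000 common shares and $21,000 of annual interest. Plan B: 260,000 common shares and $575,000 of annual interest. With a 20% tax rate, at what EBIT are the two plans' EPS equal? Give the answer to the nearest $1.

At indifference, (EBIT − 21,000)(1 − t)/400,000 = (EBIT − 575,000)(1 − t)/260,000.
Cancelling (1 − t) and cross-multiplying: 260,000·(EBIT − 21,000) = 400,000·(EBIT − 575,000).
EBIT × (400,000 − 260,000) = 575,000 × 400,000 − 21,000 × 260,000 = 224,540,000,000, so EBIT = 224,540,000,000 ÷ 140,000 = 1,603,857.14.

$1,603,857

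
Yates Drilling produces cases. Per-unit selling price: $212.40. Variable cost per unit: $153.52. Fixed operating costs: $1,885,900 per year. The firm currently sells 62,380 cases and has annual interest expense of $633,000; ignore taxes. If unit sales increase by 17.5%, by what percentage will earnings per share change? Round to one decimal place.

+55.7%

Total contribution margin = 62,380 × $58.88 = $3,672,934.40.
Operating income = contribution − fixed costs = $3,672,934.40 − $1,885,900 = $1,787,034.40.
After interest of $633,000.00, pre-tax earnings = $1,154,034.40.
DCL = total CM / (EBIT − I) = $3,672,934.40 / $1,154,034.40 = 3.1827.
EPS therefore changes by 3.1827 × (+17.5%) = +55.7%.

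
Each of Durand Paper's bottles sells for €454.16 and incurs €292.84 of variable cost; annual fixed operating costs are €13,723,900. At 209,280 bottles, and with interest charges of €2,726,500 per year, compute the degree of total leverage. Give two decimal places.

Total contribution margin = 209,280 × €161.32 = €33,761,049.60.
Operating income = contribution − fixed costs = €33,761,049.60 − €13,723,900 = €20,037,149.60. Interest = €2,726,500.00, so EBIT − I = €17,310,649.60.
Degree of total leverage = total CM / (EBIT − interest) = €33,761,049.60 / €17,310,649.60 = 1.9503.

1.95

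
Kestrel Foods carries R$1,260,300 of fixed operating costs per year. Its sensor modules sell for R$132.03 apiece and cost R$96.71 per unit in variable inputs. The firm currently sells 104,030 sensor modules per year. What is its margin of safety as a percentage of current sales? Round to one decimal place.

65.7%

Contribution margin per unit = R$132.03 − R$96.71 = R$35.32. Break-even units = R$1,260,300 ÷ R$35.32 = 35,682.33; break-even revenue = 35,682.33 × R$132.03 = R$4,711,138.42.
Current sales = 104,030 × R$132.03 = R$13,735,080.90.
Margin of safety = (R$13,735,080.90 − R$4,711,138.42) ÷ R$13,735,080.90 = 65.7%.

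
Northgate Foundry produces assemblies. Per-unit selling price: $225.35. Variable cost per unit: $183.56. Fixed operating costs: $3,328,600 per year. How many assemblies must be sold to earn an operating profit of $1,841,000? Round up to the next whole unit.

Each unit contributes $225.35 − $183.56 = $41.79.
Need Q such that Q × $41.79 − $3,328,600 = $1,841,000, i.e. Q = $5,169,600 / $41.79 = 123,704.24 → 123,705.

123,705 assemblies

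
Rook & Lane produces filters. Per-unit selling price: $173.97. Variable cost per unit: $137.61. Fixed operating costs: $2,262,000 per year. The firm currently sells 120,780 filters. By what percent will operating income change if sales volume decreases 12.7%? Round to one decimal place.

-26.2%

At 120,780 units, contribution = 120,780 × $36.36 = $4,391,560.80.
Operating income = contribution − fixed costs = $4,391,560.80 − $2,262,000 = $2,129,560.80.
DOL = contribution ÷ EBIT = $4,391,560.80 ÷ $2,129,560.80 = 2.0622.
%ΔEBIT = DOL × %ΔSales = 2.0622 × -12.7% = -26.2%.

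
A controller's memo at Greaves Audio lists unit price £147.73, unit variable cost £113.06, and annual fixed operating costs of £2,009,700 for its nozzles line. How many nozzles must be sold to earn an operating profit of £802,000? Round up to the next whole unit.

81,099 nozzles

Each unit contributes £147.73 − £113.06 = £34.67.
Need Q such that Q × £34.67 − £2,009,700 = £802,000, i.e. Q = £2,811,700 / £34.67 = 81,098.93 → 81,099.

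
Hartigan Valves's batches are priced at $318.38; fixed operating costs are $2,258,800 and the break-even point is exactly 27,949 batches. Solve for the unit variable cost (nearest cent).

$237.56

At break-even, FC = Q × (P − VC), so P − VC = $2,258,800 ÷ 27,949 = $80.8186.
Hence VC = price − CM = $318.38 − $80.8186 = $237.56.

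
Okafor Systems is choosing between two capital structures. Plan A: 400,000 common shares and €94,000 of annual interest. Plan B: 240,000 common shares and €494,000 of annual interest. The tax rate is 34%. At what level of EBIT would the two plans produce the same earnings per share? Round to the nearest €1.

€1,094,000

Set EPS_A = EPS_B: (EBIT − €94,000)(1 − 0.34) ÷ 400,000 = (EBIT − €494,000)(1 − 0.34) ÷ 240,000.
The (1 − t) factor cancels: (EBIT − 94,000) × 240,000 = (EBIT − 494,000) × 400,000.
Solving, EBIT = (494,000·400,000 − 94,000·240,000) / (400,000 − 240,000) = 175,040,000,000 / 160,000 = 1,094,000.00.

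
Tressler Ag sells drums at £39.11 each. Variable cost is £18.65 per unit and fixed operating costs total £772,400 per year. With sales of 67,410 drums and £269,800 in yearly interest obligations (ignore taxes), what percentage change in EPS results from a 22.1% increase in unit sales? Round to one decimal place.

Total contribution margin = 67,410 × £20.46 = £1,379,208.60.
Subtracting fixed costs: EBIT = £1,379,208.60 − £772,400 = £606,808.60.
Interest = £269,800.00, so EBIT − I = £337,008.60.
DCL = total CM / (EBIT − I) = £1,379,208.60 / £337,008.60 = 4.0925.
%ΔEPS = DCL × %ΔSales = 4.0925 × +22.1% = +90.4%.

+90.4%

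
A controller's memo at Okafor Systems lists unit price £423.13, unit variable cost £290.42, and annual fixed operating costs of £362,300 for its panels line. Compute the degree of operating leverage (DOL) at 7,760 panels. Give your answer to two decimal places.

1.54

Contribution at this volume is 7,760 × £132.71 = £1,029,829.60.
EBIT = £1,029,829.60 − £362,300 = £667,529.60.
DOL = contribution ÷ EBIT = £1,029,829.60 ÷ £667,529.60 = 1.5427.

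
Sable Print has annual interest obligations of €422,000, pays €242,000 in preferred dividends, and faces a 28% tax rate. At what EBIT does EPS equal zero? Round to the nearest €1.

€758,111

Preferred dividends are paid after tax, so their pre-tax equivalent is €242,000 ÷ (1 − 0.28) = €336,111.11.
EPS = 0 when EBIT covers interest plus the pre-tax preferred burden: €422,000 + €336,111.11 = €758,111.11.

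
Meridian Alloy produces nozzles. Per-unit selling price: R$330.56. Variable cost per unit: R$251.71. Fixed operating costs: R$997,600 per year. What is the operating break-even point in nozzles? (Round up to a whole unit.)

12,652 nozzles

Unit CM = price − variable cost = R$330.56 − R$251.71 = R$78.85.
Break-even volume = fixed costs ÷ CM per unit = R$997,600 ÷ R$78.85 = 12,651.87, so 12,652 nozzles.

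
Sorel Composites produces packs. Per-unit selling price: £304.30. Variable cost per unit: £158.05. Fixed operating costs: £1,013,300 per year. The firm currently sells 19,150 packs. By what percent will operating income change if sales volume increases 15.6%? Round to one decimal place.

+24.4%

Contribution at this volume is 19,150 × £146.25 = £2,800,687.50.
Operating income = contribution − fixed costs = £2,800,687.50 − £1,013,300 = £1,787,387.50.
So DOL = total CM / EBIT = £2,800,687.50 / £1,787,387.50 = 1.5669.
Operating income changes by 1.5669 × +15.6% = +24.4%.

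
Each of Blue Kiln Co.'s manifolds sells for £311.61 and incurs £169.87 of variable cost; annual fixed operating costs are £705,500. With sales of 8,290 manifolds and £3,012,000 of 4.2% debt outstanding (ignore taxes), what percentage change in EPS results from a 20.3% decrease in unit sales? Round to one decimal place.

At 8,290 units, contribution = 8,290 × £141.74 = £1,175,024.60.
Operating income = contribution − fixed costs = £1,175,024.60 − £705,500 = £469,524.60.
After interest of £126,504.00, pre-tax earnings = £343,020.60.
Degree of combined leverage = contribution ÷ (EBIT − I) = £1,175,024.60 ÷ £343,020.60 = 3.4255.
EPS therefore changes by 3.4255 × (-20.3%) = -69.5%.

-69.5%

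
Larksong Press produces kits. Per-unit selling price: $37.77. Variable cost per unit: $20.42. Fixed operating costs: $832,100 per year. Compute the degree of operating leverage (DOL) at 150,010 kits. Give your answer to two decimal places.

Total contribution margin = 150,010 × $17.35 = $2,602,673.50.
EBIT = $2,602,673.50 − $832,100 = $1,770,573.50.
Degree of operating leverage = $2,602,673.50 / $1,770,573.50 = 1.4700.

1.47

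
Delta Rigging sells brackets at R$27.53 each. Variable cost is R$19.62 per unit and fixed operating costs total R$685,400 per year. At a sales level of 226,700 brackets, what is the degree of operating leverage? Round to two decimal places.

1.62

At 226,700 units, contribution = 226,700 × R$7.91 = R$1,793,197.00.
EBIT = R$1,793,197.00 − R$685,400 = R$1,107,797.00.
DOL = contribution ÷ EBIT = R$1,793,197.00 ÷ R$1,107,797.00 = 1.6187.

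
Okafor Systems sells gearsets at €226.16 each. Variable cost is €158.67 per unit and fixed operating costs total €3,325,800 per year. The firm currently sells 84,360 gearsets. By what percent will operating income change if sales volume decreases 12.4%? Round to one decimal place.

-29.8%

At 84,360 units, contribution = 84,360 × €67.49 = €5,693,456.40.
EBIT = €5,693,456.40 − €3,325,800 = €2,367,656.40.
Degree of operating leverage = €5,693,456.40 / €2,367,656.40 = 2.4047.
Operating income changes by 2.4047 × -12.4% = -29.8%.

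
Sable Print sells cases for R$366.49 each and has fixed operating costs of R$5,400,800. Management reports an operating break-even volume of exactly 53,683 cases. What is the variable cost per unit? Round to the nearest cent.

R$265.88

Contribution per unit must be FC / Q = R$5,400,800 / 53,683 = R$100.6054.
Variable cost per unit = R$366.49 − R$100.6054 = R$265.88.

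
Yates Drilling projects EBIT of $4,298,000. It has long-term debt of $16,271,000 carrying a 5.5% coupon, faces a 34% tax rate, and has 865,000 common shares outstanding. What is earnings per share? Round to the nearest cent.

$2.60

Interest = $894,905.00, so EBT = $4,298,000 − $894,905.00 = $3,403,095.00.
After tax at 34%: net income = $3,403,095.00 × 0.66 = $2,246,042.70.
EPS = $2,246,042.70 ÷ 865,000 = $2.60.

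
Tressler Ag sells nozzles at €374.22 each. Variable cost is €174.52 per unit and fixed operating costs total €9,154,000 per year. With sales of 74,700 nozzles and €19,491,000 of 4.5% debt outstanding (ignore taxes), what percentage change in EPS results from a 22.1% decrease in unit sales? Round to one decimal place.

-67.5%

Total contribution margin = 74,700 × €199.70 = €14,917,590.00.
Operating income = contribution − fixed costs = €14,917,590.00 − €9,154,000 = €5,763,590.00.
After interest of €877,095.00, pre-tax earnings = €4,886,495.00.
Degree of combined leverage = contribution ÷ (EBIT − I) = €14,917,590.00 ÷ €4,886,495.00 = 3.0528.
%ΔEPS = DCL × %ΔSales = 3.0528 × -22.1% = -67.5%.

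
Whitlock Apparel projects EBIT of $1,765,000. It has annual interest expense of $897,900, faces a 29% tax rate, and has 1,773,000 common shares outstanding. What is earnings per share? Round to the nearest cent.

$0.35

Interest = $897,900.00, so EBT = $1,765,000 − $897,900.00 = $867,100.00.
Net income = $867,100.00 × (1 − 0.29) = $615,641.00.
Per share: $615,641.00 / 1,773,000 shares = $0.35.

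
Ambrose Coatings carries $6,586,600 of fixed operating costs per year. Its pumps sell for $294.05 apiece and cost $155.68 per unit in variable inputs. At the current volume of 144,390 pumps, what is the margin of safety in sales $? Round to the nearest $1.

Each unit contributes $294.05 − $155.68 = $138.37. Break-even units = $6,586,600 ÷ $138.37 = 47,601.36; break-even revenue = 47,601.36 × $294.05 = $13,997,179.52.
Current sales = 144,390 × $294.05 = $42,457,879.50.
Margin of safety = $42,457,879.50 − $13,997,179.52 = $28,460,700.

$28,460,700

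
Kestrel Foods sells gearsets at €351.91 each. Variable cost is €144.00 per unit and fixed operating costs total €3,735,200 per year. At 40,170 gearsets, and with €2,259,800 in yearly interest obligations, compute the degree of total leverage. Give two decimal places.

3.54

Contribution at this volume is 40,170 × €207.91 = €8,351,744.70.
EBIT = €8,351,744.70 − €3,735,200 = €4,616,544.70. Interest = €2,259,800.00, so EBIT − I = €2,356,744.70.
DCL = contribution ÷ (EBIT − I) = €8,351,744.70 ÷ €2,356,744.70 = 3.5438.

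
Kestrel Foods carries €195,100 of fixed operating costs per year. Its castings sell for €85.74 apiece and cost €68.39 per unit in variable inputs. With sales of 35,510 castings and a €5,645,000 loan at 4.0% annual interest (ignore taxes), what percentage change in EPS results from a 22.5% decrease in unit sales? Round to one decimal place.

-71.0%

Total contribution margin = 35,510 × €17.35 = €616,098.50.
Subtracting fixed costs: EBIT = €616,098.50 − €195,100 = €420,998.50.
After interest of €225,800.00, pre-tax earnings = €195,198.50.
DCL = total CM / (EBIT − I) = €616,098.50 / €195,198.50 = 3.1563.
%ΔEPS = DCL × %ΔSales = 3.1563 × -22.5% = -71.0%.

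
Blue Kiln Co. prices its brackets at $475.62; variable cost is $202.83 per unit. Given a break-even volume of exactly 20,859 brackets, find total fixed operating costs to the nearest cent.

$5,690,126.61

Each unit contributes $475.62 − $202.83 = $272.79.
Since BE = FC / CM, FC = 20,859 × $272.79 = $5,690,126.61.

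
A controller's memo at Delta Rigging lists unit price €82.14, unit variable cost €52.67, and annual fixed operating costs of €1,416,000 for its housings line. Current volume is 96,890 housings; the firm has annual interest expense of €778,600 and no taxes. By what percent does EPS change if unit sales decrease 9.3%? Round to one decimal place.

Total contribution margin = 96,890 × €29.47 = €2,855,348.30.
Operating income = contribution − fixed costs = €2,855,348.30 − €1,416,000 = €1,439,348.30.
After interest of €778,600.00, pre-tax earnings = €660,748.30.
DCL = total CM / (EBIT − I) = €2,855,348.30 / €660,748.30 = 4.3214.
EPS therefore changes by 4.3214 × (-9.3%) = -40.2%.

-40.2%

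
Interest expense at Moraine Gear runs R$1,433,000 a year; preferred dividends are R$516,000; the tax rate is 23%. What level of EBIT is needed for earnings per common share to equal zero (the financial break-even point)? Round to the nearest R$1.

Preferred dividends are paid after tax, so their pre-tax equivalent is R$516,000 ÷ (1 − 0.23) = R$670,129.87.
Financial break-even EBIT = interest + D_p ÷ (1 − t) = R$1,433,000 + R$670,129.87 = R$2,103,129.87.

R$2,103,130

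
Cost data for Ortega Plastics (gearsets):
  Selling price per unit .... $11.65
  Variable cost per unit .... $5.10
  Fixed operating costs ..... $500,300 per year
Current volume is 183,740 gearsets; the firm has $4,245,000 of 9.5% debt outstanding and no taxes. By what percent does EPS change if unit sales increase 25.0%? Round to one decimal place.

Contribution at this volume is 183,740 × $6.55 = $1,203,497.00.
Subtracting fixed costs: EBIT = $1,203,497.00 − $500,300 = $703,197.00.
After interest of $403,275.00, pre-tax earnings = $299,922.00.
DCL = total CM / (EBIT − I) = $1,203,497.00 / $299,922.00 = 4.0127.
%ΔEPS = DCL × %ΔSales = 4.0127 × +25.0% = +100.3%.

+100.3%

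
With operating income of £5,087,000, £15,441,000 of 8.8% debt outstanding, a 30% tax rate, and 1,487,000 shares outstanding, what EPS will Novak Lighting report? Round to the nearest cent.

£1.76

Pre-tax income = £5,087,000 − £1,358,808.00 = £3,728,192.00.
After tax at 30%: net income = £3,728,192.00 × 0.70 = £2,609,734.40.
EPS = £2,609,734.40 ÷ 1,487,000 = £1.76.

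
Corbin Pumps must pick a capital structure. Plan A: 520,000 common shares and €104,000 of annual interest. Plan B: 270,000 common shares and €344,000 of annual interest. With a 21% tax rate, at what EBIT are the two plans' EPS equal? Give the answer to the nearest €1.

At indifference, (EBIT − 104,000)(1 − t)/520,000 = (EBIT − 344,000)(1 − t)/270,000.
Cancelling (1 − t) and cross-multiplying: 270,000·(EBIT − 104,000) = 520,000·(EBIT − 344,000).
Solving, EBIT = (344,000·520,000 − 104,000·270,000) / (520,000 − 270,000) = 150,800,000,000 / 250,000 = 603,200.00.

€603,200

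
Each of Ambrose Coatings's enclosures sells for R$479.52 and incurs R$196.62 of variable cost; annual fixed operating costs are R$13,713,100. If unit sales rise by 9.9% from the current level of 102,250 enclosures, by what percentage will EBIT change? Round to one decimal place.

+18.8%

Total contribution margin = 102,250 × R$282.90 = R$28,926,525.00.
EBIT = R$28,926,525.00 − R$13,713,100 = R$15,213,425.00.
DOL = contribution ÷ EBIT = R$28,926,525.00 ÷ R$15,213,425.00 = 1.9014.
Operating income changes by 1.9014 × +9.9% = +18.8%.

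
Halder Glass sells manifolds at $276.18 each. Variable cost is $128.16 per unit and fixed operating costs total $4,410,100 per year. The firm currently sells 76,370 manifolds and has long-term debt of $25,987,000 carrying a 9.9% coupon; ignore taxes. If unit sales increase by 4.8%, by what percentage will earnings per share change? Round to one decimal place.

+12.6%

Contribution at this volume is 76,370 × $148.02 = $11,304,287.40.
Operating income = contribution − fixed costs = $11,304,287.40 − $4,410,100 = $6,894,187.40.
After interest of $2,572,713.00, pre-tax earnings = $4,321,474.40.
Degree of combined leverage = contribution ÷ (EBIT − I) = $11,304,287.40 ÷ $4,321,474.40 = 2.6158.
EPS therefore changes by 2.6158 × (+4.8%) = +12.6%.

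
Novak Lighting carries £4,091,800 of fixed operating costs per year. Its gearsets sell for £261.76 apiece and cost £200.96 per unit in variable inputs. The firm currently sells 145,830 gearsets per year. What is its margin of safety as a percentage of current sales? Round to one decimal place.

53.9%

Contribution margin per unit = £261.76 − £200.96 = £60.80. Break-even units = £4,091,800 ÷ £60.80 = 67,299.34; break-even revenue = 67,299.34 × £261.76 = £17,616,275.79.
Current sales = 145,830 × £261.76 = £38,172,460.80.
Margin of safety = (£38,172,460.80 − £17,616,275.79) ÷ £38,172,460.80 = 53.9%.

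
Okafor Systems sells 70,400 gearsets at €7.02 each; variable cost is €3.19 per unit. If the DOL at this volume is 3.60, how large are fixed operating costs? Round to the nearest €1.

€194,734

Total contribution margin = 70,400 × €3.83 = €269,632.00.
DOL = contribution / EBIT, so EBIT = €269,632.00 / 3.60 = €74,897.78.
And FC = contribution − EBIT = €269,632.00 − €74,897.78 = €194,734.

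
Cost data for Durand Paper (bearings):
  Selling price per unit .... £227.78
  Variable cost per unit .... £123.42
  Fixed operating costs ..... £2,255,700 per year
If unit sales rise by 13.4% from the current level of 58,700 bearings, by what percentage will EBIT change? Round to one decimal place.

Total contribution margin = 58,700 × £104.36 = £6,125,932.00.
Subtracting fixed costs: EBIT = £6,125,932.00 − £2,255,700 = £3,870,232.00.
So DOL = total CM / EBIT = £6,125,932.00 / £3,870,232.00 = 1.5828.
%ΔEBIT = DOL × %ΔSales = 1.5828 × +13.4% = +21.2%.

+21.2%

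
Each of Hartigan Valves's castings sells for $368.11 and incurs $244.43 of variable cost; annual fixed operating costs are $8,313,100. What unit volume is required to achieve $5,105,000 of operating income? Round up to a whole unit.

Each unit contributes $368.11 − $244.43 = $123.68.
Units = (FC + target) / CM = ($8,313,100 + $5,105,000) / $123.68 = 108,490.46, so 108,491 castings.

108,491 castings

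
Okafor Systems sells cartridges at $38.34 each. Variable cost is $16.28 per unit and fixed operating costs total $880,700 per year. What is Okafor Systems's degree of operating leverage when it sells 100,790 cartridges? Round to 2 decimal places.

1.66

At 100,790 units, contribution = 100,790 × $22.06 = $2,223,427.40.
Subtracting fixed costs: EBIT = $2,223,427.40 − $880,700 = $1,342,727.40.
Degree of operating leverage = $2,223,427.40 / $1,342,727.40 = 1.6559.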